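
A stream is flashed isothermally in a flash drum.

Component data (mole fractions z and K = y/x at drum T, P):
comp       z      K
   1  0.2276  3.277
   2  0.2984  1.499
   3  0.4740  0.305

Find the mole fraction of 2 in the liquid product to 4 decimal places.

Material balance + equilibrium reduce to Σ zᵢ(Kᵢ−1)/(1+V/F(Kᵢ−1)) = 0.
Check two-phase: ΣzᵢKᵢ = 1.3377 > 1 and Σzᵢ/Kᵢ = 1.8226 > 1, so g(0) = 0.3377 > 0 and g(1) = -0.8226 < 0.
Newton iteration, V/F⁰ = 0.5:
  V/F = 0.5000: g = -0.14336, g' = -0.8434 → V/F = 0.3300
  V/F = 0.3300: g = -0.00373, g' = -0.8250 → V/F = 0.3255
Converged at V/F = 0.3255.
Compositions from xᵢ = zᵢ/(1+V/F(Kᵢ−1)), yᵢ = Kᵢxᵢ:
  1: x = 0.1307, y = 0.4284
  2: x = 0.2567, y = 0.3848
  3: x = 0.6126, y = 0.1868

x_2 = 0.2567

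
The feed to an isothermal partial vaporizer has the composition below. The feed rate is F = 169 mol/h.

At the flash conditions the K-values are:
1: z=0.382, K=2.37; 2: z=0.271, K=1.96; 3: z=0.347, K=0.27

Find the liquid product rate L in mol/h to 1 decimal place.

Material balance + equilibrium reduce to Σ zᵢ(Kᵢ−1)/(1+V/F(Kᵢ−1)) = 0.
g(0) = ΣzᵢKᵢ − 1 = 0.530 and g(1) = 1 − Σzᵢ/Kᵢ = -0.585, so a root lies in (0, 1).
Newton–Raphson from V/F = 0.5:
  V/F = 0.500: g = 0.0875, g' = -0.825 → V/F = 0.606
  V/F = 0.606: g = -0.0038, g' = -0.909 → V/F = 0.602
Converged at V/F = 0.602.
Then V = V/F·F = 0.6018·169 = 101.7 mol/h and L = F − V = 67.3 mol/h.

L = 67.3 mol/h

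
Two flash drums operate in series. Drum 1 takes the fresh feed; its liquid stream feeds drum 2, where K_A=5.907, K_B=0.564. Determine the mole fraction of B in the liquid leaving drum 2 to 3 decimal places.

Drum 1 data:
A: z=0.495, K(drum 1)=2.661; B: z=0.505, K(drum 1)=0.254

x_B (drum 2) = 0.918

Drum 1:
Material balance + equilibrium reduce to Σ zᵢ(Kᵢ−1)/(1+ψ₁(Kᵢ−1)) = 0.
g(0) = ΣzᵢKᵢ − 1 = 0.445 and g(1) = 1 − Σzᵢ/Kᵢ = -1.174, so a root lies in (0, 1).
Binary case is linear: z₁(K₁−1)(1+ψ₁(K₂−1)) + z₂(K₂−1)(1+ψ₁(K₁−1)) = 0
⇒ ψ₁ = [z₁(K₁−1)+z₂(K₂−1)] / [−(K₁−1)(K₂−1)] = 0.4455/1.2391 = 0.360
Drum-1 compositions:
  A: x = 0.310, y = 0.825
  B: x = 0.690, y = 0.175
Drum-2 feed = drum-1 liquid: z₂ = (0.3099, 0.6901).
Drum 2:
Rachford–Rice: g(ψ₂) = Σ zᵢ(Kᵢ−1)/(1+ψ₂(Kᵢ−1)) = 0.
Feasibility: ΣzᵢKᵢ = 2.220, Σzᵢ/Kᵢ = 1.276 — both > 1, two phases present.
Newton–Raphson from ψ₂ = 0.58:
  ψ₂ = 0.580: g = -0.0073, g' = -0.740 → ψ₂ = 0.570
Converged at ψ₂ = 0.570.
  A: x = 0.082, y = 0.482
  B: x = 0.918, y = 0.518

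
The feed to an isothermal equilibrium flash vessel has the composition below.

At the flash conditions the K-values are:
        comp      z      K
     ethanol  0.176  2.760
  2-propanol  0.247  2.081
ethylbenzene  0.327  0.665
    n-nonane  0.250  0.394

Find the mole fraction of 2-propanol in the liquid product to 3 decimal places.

x_2-propanol = 0.163

Newton iteration, V/F⁰ = 0.36:
  V/F = 0.360: g = 0.0635, g' = -0.552 → V/F = 0.475
  V/F = 0.475: g = 0.0021, g' = -0.521 → V/F = 0.479
Converged at V/F = 0.479.
Compositions from xᵢ = zᵢ/(1+V/F(Kᵢ−1)), yᵢ = Kᵢxᵢ:
  ethanol: x = 0.095, y = 0.264
  2-propanol: x = 0.163, y = 0.339
  ethylbenzene: x = 0.390, y = 0.259
  n-nonane: x = 0.352, y = 0.139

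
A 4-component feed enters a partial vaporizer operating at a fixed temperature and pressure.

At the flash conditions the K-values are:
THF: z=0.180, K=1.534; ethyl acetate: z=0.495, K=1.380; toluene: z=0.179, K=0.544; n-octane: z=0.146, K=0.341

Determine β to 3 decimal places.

Rachford–Rice: g(β) = Σ zᵢ(Kᵢ−1)/(1+β(Kᵢ−1)) = 0.
Feasibility: ΣzᵢKᵢ = 1.106, Σzᵢ/Kᵢ = 1.233 — both > 1, two phases present.
Iterate (Newton) starting at β = 0.5:
  β = 0.500: g = -0.0153, g' = -0.286 → β = 0.447
  β = 0.447: g = -0.0004, g' = -0.272 → β = 0.445
Converged at β = 0.445.

β = 0.445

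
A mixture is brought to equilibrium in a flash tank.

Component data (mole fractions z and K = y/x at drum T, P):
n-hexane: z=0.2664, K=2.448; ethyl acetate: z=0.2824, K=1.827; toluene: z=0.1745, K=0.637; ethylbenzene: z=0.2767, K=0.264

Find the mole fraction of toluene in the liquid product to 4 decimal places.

x_toluene = 0.2117

Iterate (Newton) starting at V/F = 0.5:
  V/F = 0.5000: g = -0.01065, g' = -0.6942 → V/F = 0.4847
  V/F = 0.4847: g = -0.00005, g' = -0.6874 → V/F = 0.4846
Converged at V/F = 0.4846.
Compositions from xᵢ = zᵢ/(1+V/F(Kᵢ−1)), yᵢ = Kᵢxᵢ:
  n-hexane: x = 0.1566, y = 0.3832
  ethyl acetate: x = 0.2016, y = 0.3683
  toluene: x = 0.2117, y = 0.1349
  ethylbenzene: x = 0.4301, y = 0.1135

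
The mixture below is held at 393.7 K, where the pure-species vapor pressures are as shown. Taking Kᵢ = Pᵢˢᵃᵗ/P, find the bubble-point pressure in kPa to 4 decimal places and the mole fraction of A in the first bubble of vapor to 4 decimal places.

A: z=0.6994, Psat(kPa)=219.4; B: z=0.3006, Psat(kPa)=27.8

At the bubble point ψ → 0, so ΣzᵢKᵢ = 1 with Kᵢ = Pᵢˢᵃᵗ/P ⇒ P = ΣzᵢPᵢˢᵃᵗ.
P = 0.6994·219.4 + 0.3006·27.8 = 161.8050 kPa
yᵢ = zᵢPᵢˢᵃᵗ/P ⇒ y_A = 0.6994·219.4/161.8050 = 0.9484

Pbub = 161.8050 kPa, y_A = 0.9484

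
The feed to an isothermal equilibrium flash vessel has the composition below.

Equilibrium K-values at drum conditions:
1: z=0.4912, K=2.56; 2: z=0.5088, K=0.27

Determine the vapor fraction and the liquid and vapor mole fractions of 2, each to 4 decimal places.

Let ψ = V/F and solve Σ zᵢ(Kᵢ−1)/(1+ψ(Kᵢ−1)) = 0.
g(0) = ΣzᵢKᵢ − 1 = 0.3948 and g(1) = 1 − Σzᵢ/Kᵢ = -1.0763, so a root lies in (0, 1).
Binary case is linear: z₁(K₁−1)(1+ψ(K₂−1)) + z₂(K₂−1)(1+ψ(K₁−1)) = 0
⇒ ψ = [z₁(K₁−1)+z₂(K₂−1)] / [−(K₁−1)(K₂−1)] = 0.39485/1.13880 = 0.3467
Compositions from xᵢ = zᵢ/(1+ψ(Kᵢ−1)), yᵢ = Kᵢxᵢ:
  1: x = 0.3188, y = 0.8161
  2: x = 0.6812, y = 0.1839

ψ = 0.3467, x_2 = 0.6812, y_2 = 0.1839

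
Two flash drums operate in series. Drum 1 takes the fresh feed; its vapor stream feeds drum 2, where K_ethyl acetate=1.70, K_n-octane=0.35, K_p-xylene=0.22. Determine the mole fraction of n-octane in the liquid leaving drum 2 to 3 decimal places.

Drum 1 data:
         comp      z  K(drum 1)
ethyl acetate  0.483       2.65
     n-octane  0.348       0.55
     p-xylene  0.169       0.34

x_n-octane (drum 2) = 0.362

Drum 1:
Rachford–Rice: g(ψ₁) = Σ zᵢ(Kᵢ−1)/(1+ψ₁(Kᵢ−1)) = 0.
Check two-phase: ΣzᵢKᵢ = 1.529 > 1 and Σzᵢ/Kᵢ = 1.312 > 1, so g(0) = 0.529 > 0 and g(1) = -0.312 < 0.
Newton–Raphson from ψ₁ = 0.59:
  ψ₁ = 0.590: g = 0.0079, g' = -0.666 → ψ₁ = 0.602
Converged at ψ₁ = 0.602.
Drum-1 compositions:
  ethyl acetate: x = 0.242, y = 0.642
  n-octane: x = 0.477, y = 0.263
  p-xylene: x = 0.280, y = 0.095
Drum-2 feed = drum-1 vapor: z₂ = (0.6422, 0.2625, 0.0953).
Drum 2:
Rachford–Rice: g(ψ₂) = Σ zᵢ(Kᵢ−1)/(1+ψ₂(Kᵢ−1)) = 0.
g(0) = ΣzᵢKᵢ − 1 = 0.205 and g(1) = 1 − Σzᵢ/Kᵢ = -0.561, so a root lies in (0, 1).
Iterate (Newton) starting at ψ₂ = 0.5:
  ψ₂ = 0.500: g = -0.0417, g' = -0.572 → ψ₂ = 0.427
  ψ₂ = 0.427: g = -0.0016, g' = -0.529 → ψ₂ = 0.424
Converged at ψ₂ = 0.424.
  ethyl acetate: x = 0.495, y = 0.842
  n-octane: x = 0.362, y = 0.127
  p-xylene: x = 0.142, y = 0.031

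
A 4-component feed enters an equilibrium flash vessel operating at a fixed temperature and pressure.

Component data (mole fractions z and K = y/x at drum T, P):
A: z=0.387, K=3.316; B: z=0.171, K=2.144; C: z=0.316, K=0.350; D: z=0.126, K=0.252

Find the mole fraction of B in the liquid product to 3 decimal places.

x_B = 0.103

Rachford–Rice: g(V/F) = Σ zᵢ(Kᵢ−1)/(1+V/F(Kᵢ−1)) = 0.
Feasibility: ΣzᵢKᵢ = 1.792, Σzᵢ/Kᵢ = 1.599 — both > 1, two phases present.
Newton iteration, V/F⁰ = 0.5:
  V/F = 0.500: g = 0.0849, g' = -1.009 → V/F = 0.584
Converged at V/F = 0.584.
Compositions from xᵢ = zᵢ/(1+V/F(Kᵢ−1)), yᵢ = Kᵢxᵢ:
  A: x = 0.165, y = 0.546
  B: x = 0.103, y = 0.220
  C: x = 0.509, y = 0.178
  D: x = 0.224, y = 0.056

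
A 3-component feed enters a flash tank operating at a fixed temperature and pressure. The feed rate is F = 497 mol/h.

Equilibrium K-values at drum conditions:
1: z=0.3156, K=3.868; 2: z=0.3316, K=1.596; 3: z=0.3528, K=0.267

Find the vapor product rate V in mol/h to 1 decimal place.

Rachford–Rice: g(ψ) = Σ zᵢ(Kᵢ−1)/(1+ψ(Kᵢ−1)) = 0.
g(0) = ΣzᵢKᵢ − 1 = 0.8442 and g(1) = 1 − Σzᵢ/Kᵢ = -0.6107, so a root lies in (0, 1).
Newton–Raphson from ψ = 0.68:
  ψ = 0.6800: g = -0.06816, g' = -1.1114 → ψ = 0.6187
  ψ = 0.6187: g = -0.00254, g' = -1.0348 → ψ = 0.6162
Converged at ψ = 0.6162.
Then V = ψ·F = 0.6162·497 = 306.3 mol/h and L = F − V = 190.7 mol/h.

V = 306.3 mol/h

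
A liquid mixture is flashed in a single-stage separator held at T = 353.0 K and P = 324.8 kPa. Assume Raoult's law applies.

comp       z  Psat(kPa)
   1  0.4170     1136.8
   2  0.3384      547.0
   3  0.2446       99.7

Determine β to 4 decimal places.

β = 0.9117

Raoult's law: Kᵢ = Pᵢˢᵃᵗ/P = Pᵢˢᵃᵗ/324.8.
  K_1 = 1136.8/324.8 = 3.500000, K_2 = 547.0/324.8 = 1.684113, K_3 = 99.7/324.8 = 0.306958
Newton iteration, β⁰ = 0.51:
  β = 0.5100: g = 0.36768, g' = -0.8716 → β = 0.9318
  β = 0.9318: g = -0.02409, g' = -1.2305 → β = 0.9122
  β = 0.9122: g = -0.00060, g' = -1.1708 → β = 0.9117
Converged at β = 0.9117.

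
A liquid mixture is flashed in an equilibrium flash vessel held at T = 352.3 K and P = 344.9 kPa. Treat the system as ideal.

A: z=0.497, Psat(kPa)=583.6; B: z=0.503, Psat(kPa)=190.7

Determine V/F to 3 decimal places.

Raoult's law: Kᵢ = Pᵢˢᵃᵗ/P = Pᵢˢᵃᵗ/344.9.
  K_A = 583.6/344.9 = 1.69208, K_B = 190.7/344.9 = 0.55291
Newton iteration, V/F⁰ = 0.5:
  V/F = 0.500: g = -0.0341, g' = -0.298 → V/F = 0.386
  V/F = 0.386: g = -0.0002, g' = -0.295 → V/F = 0.385
Converged at V/F = 0.385.

V/F = 0.385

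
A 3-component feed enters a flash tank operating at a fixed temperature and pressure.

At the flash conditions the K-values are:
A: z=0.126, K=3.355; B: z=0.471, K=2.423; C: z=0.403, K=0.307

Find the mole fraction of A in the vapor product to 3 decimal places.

Material balance + equilibrium reduce to Σ zᵢ(Kᵢ−1)/(1+V/F(Kᵢ−1)) = 0.
g(0) = ΣzᵢKᵢ − 1 = 0.688 and g(1) = 1 − Σzᵢ/Kᵢ = -0.545, so a root lies in (0, 1).
Iterate (Newton) starting at V/F = 0.57:
  V/F = 0.570: g = 0.0351, g' = -0.947 → V/F = 0.607
Converged at V/F = 0.607.
Compositions from xᵢ = zᵢ/(1+V/F(Kᵢ−1)), yᵢ = Kᵢxᵢ:
  A: x = 0.052, y = 0.174
  B: x = 0.253, y = 0.612
  C: x = 0.695, y = 0.213

y_A = 0.174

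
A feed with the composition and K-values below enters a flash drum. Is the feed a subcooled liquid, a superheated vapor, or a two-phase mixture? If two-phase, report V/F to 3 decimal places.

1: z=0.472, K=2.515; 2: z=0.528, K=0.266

ΣzᵢKᵢ = 1.328; Σzᵢ/Kᵢ = 2.173.
Both exceed 1, so a two-phase solution exists.
Binary case is linear: z₁(K₁−1)(1+ψ(K₂−1)) + z₂(K₂−1)(1+ψ(K₁−1)) = 0
⇒ ψ = [z₁(K₁−1)+z₂(K₂−1)] / [−(K₁−1)(K₂−1)] = 0.3275/1.1120 = 0.295

two-phase, V/F = 0.295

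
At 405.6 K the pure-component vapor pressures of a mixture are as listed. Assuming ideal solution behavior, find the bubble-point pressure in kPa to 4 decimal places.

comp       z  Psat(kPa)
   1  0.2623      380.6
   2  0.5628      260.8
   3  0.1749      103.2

Pbub = 264.6593 kPa

At the bubble point ψ → 0, so ΣzᵢKᵢ = 1 with Kᵢ = Pᵢˢᵃᵗ/P ⇒ P = ΣzᵢPᵢˢᵃᵗ.
P = 0.2623·380.6 + 0.5628·260.8 + 0.1749·103.2 = 264.6593 kPa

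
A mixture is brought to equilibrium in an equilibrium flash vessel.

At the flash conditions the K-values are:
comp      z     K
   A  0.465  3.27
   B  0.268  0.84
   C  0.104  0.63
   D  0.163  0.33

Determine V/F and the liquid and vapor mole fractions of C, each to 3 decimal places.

Iterate (Newton) starting at V/F = 0.5:
  V/F = 0.500: g = 0.2364, g' = -0.721 → V/F = 0.828
  V/F = 0.828: g = 0.0164, g' = -0.697 → V/F = 0.852
  V/F = 0.852: g = -0.0002, g' = -0.715 → V/F = 0.851
Converged at V/F = 0.851.
Compositions from xᵢ = zᵢ/(1+V/F(Kᵢ−1)), yᵢ = Kᵢxᵢ:
  A: x = 0.159, y = 0.519
  B: x = 0.310, y = 0.261
  C: x = 0.152, y = 0.096
  D: x = 0.379, y = 0.125

V/F = 0.851, x_C = 0.152, y_C = 0.096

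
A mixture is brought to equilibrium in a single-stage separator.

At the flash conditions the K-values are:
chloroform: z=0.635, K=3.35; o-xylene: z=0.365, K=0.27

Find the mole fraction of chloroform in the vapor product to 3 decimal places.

y_chloroform = 0.794

Material balance + equilibrium reduce to Σ zᵢ(Kᵢ−1)/(1+V/F(Kᵢ−1)) = 0.
Check two-phase: ΣzᵢKᵢ = 2.226 > 1 and Σzᵢ/Kᵢ = 1.541 > 1, so g(0) = 1.226 > 0 and g(1) = -0.541 < 0.
Binary case is linear: z₁(K₁−1)(1+V/F(K₂−1)) + z₂(K₂−1)(1+V/F(K₁−1)) = 0
⇒ V/F = [z₁(K₁−1)+z₂(K₂−1)] / [−(K₁−1)(K₂−1)] = 1.2258/1.7155 = 0.715
Compositions from xᵢ = zᵢ/(1+V/F(Kᵢ−1)), yᵢ = Kᵢxᵢ:
  chloroform: x = 0.237, y = 0.794
  o-xylene: x = 0.763, y = 0.206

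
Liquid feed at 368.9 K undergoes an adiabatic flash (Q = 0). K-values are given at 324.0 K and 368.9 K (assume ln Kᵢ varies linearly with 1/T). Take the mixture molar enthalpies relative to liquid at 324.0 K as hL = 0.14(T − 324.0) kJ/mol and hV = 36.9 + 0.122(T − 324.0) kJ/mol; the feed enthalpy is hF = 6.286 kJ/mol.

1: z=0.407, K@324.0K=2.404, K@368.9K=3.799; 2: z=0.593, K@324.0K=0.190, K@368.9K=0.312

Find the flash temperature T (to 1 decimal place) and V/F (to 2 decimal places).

Adiabatic flash: solve Rachford–Rice at each trial T, then check hF = ψ·hV(T) + (1−ψ)·hL(T).
  T = 324.0 K: K = (2.404, 0.190), RR gives ψ = 0.080, H_out = 2.956 kJ/mol
  T = 368.9 K: K = (3.799, 0.312), RR gives ψ = 0.380, H_out = 19.990 kJ/mol
  T = 346.4 K: K = (3.066, 0.247), RR gives ψ = 0.254, H_out = 12.393 kJ/mol
  T = 335.2 K: K = (2.726, 0.218), RR gives ψ = 0.177, H_out = 8.051 kJ/mol
  T = 329.6 K: K = (2.563, 0.204), RR gives ψ = 0.132, H_out = 5.625 kJ/mol
  T = 332.4 K: K = (2.644, 0.211), RR gives ψ = 0.155, H_out = 6.865 kJ/mol
  T = 331.0 K: K = (2.603, 0.207), RR gives ψ = 0.143, H_out = 6.252 kJ/mol
Linear interpolation between T = 331.0 (H_out = 6.252) and T = 332.4 (H_out = 6.865) on hF = 6.286 gives T ≈ 331.1 K, at which ψ = 0.14.

T = 331.1 K, V/F = 0.14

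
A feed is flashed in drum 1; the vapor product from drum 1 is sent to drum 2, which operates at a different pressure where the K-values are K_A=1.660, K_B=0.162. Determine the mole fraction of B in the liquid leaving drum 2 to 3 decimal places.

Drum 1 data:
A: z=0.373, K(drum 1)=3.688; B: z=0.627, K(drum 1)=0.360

Drum 1:
Rachford–Rice: g(ψ₁) = Σ zᵢ(Kᵢ−1)/(1+ψ₁(Kᵢ−1)) = 0.
Feasibility: ΣzᵢKᵢ = 1.601, Σzᵢ/Kᵢ = 1.843 — both > 1, two phases present.
Iterate (Newton) starting at ψ₁ = 0.4:
  ψ₁ = 0.400: g = -0.0562, g' = -1.090 → ψ₁ = 0.348
  ψ₁ = 0.348: g = 0.0013, g' = -1.144 → ψ₁ = 0.350
Converged at ψ₁ = 0.350.
Drum-1 compositions:
  A: x = 0.192, y = 0.709
  B: x = 0.808, y = 0.291
Drum-2 feed = drum-1 vapor: z₂ = (0.7092, 0.2908).
Drum 2:
Material balance + equilibrium reduce to Σ zᵢ(Kᵢ−1)/(1+ψ₂(Kᵢ−1)) = 0.
Feasibility: ΣzᵢKᵢ = 1.224, Σzᵢ/Kᵢ = 2.222 — both > 1, two phases present.
Newton iteration, ψ₂⁰ = 0.5:
  ψ₂ = 0.500: g = -0.0674, g' = -0.780 → ψ₂ = 0.413
  ψ₂ = 0.413: g = -0.0051, g' = -0.669 → ψ₂ = 0.406
Converged at ψ₂ = 0.406.
  A: x = 0.559, y = 0.929
  B: x = 0.441, y = 0.071

x_B (drum 2) = 0.441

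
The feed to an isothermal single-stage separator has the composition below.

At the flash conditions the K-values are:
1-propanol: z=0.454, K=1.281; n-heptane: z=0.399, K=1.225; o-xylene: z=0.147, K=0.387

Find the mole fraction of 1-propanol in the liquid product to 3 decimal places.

Iterate (Newton) starting at β = 0.5:
  β = 0.500: g = 0.0626, g' = -0.159 → β = 0.894
  β = 0.894: g = -0.0228, g' = -0.308 → β = 0.820
  β = 0.820: g = -0.0018, g' = -0.262 → β = 0.813
Converged at β = 0.813.
Compositions from xᵢ = zᵢ/(1+β(Kᵢ−1)), yᵢ = Kᵢxᵢ:
  1-propanol: x = 0.370, y = 0.473
  n-heptane: x = 0.337, y = 0.413
  o-xylene: x = 0.293, y = 0.113

x_1-propanol = 0.370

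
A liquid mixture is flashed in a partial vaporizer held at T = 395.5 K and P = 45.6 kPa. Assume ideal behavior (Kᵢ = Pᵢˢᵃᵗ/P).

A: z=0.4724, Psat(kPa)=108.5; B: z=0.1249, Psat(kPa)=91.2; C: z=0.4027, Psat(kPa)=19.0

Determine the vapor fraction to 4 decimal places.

Raoult's law: Kᵢ = Pᵢˢᵃᵗ/P = Pᵢˢᵃᵗ/45.6.
  K_A = 108.5/45.6 = 2.379386, K_B = 91.2/45.6 = 2.000000, K_C = 19.0/45.6 = 0.416667
Rachford–Rice: g(ψ) = Σ zᵢ(Kᵢ−1)/(1+ψ(Kᵢ−1)) = 0.
g(0) = ΣzᵢKᵢ − 1 = 0.5416 and g(1) = 1 − Σzᵢ/Kᵢ = -0.2275, so a root lies in (0, 1).
Newton–Raphson from ψ = 0.54:
  ψ = 0.5400: g = 0.11162, g' = -0.6399 → ψ = 0.7144
  ψ = 0.7144: g = -0.00171, g' = -0.6733 → ψ = 0.7119
Converged at ψ = 0.7119.

ψ = 0.7119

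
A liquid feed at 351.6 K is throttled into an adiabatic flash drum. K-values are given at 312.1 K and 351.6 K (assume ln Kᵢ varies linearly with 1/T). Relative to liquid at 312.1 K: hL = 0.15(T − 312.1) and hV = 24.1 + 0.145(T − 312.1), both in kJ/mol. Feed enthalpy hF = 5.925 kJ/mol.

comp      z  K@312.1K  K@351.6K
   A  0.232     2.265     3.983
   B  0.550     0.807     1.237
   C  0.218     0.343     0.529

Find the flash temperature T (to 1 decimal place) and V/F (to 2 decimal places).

T = 316.1 K, V/F = 0.22

Adiabatic flash: solve Rachford–Rice at each trial T, then check hF = ψ·hV(T) + (1−ψ)·hL(T).
  T = 312.1 K: K = (2.265, 0.807, 0.343), RR gives ψ = 0.098, H_out = 2.352 kJ/mol
  T = 351.6 K: K = (3.983, 1.237, 0.529), RR gives ψ = 1.000, H_out = 29.828 kJ/mol
  T = 331.9 K: K = (3.057, 1.012, 0.432), RR gives ψ = 0.691, H_out = 19.547 kJ/mol
  T = 322.0 K: K = (2.643, 0.907, 0.386), RR gives ψ = 0.399, H_out = 11.079 kJ/mol
  T = 317.1 K: K = (2.452, 0.857, 0.365), RR gives ψ = 0.252, H_out = 6.815 kJ/mol
  T = 314.6 K: K = (2.357, 0.832, 0.354), RR gives ψ = 0.176, H_out = 4.604 kJ/mol
  T = 315.9 K: K = (2.406, 0.845, 0.359), RR gives ψ = 0.215, H_out = 5.758 kJ/mol
Linear interpolation between T = 315.9 (H_out = 5.758) and T = 317.1 (H_out = 6.815) on hF = 5.925 gives T ≈ 316.1 K, at which ψ = 0.22.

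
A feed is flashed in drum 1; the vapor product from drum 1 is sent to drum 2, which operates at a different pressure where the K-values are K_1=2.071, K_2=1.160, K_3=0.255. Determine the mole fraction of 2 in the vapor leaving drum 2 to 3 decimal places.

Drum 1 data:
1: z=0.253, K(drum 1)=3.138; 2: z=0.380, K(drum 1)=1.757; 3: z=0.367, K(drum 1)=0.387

Drum 1:
Newton–Raphson from ψ₁ = 0.5:
  ψ₁ = 0.500: g = 0.1457, g' = -0.671 → ψ₁ = 0.717
  ψ₁ = 0.717: g = -0.0014, g' = -0.711 → ψ₁ = 0.715
Converged at ψ₁ = 0.715.
Drum-1 compositions:
  1: x = 0.100, y = 0.314
  2: x = 0.247, y = 0.433
  3: x = 0.653, y = 0.253
Drum-2 feed = drum-1 vapor: z₂ = (0.3140, 0.4332, 0.2529).
Drum 2:
Rachford–Rice: g(ψ₂) = Σ zᵢ(Kᵢ−1)/(1+ψ₂(Kᵢ−1)) = 0.
g(0) = ΣzᵢKᵢ − 1 = 0.217 and g(1) = 1 − Σzᵢ/Kᵢ = -0.517, so a root lies in (0, 1).
Iterate (Newton) starting at ψ₂ = 0.61:
  ψ₂ = 0.610: g = -0.0788, g' = -0.613 → ψ₂ = 0.481
  ψ₂ = 0.481: g = -0.0075, g' = -0.508 → ψ₂ = 0.467
  ψ₂ = 0.467: g = -0.0001, g' = -0.499 → ψ₂ = 0.466
Converged at ψ₂ = 0.466.
  1: x = 0.209, y = 0.434
  2: x = 0.403, y = 0.468
  3: x = 0.388, y = 0.099

y_2 (drum 2) = 0.468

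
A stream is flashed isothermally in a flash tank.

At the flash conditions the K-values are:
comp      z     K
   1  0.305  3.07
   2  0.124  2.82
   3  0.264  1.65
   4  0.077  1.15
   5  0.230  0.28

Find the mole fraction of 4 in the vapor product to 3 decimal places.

y_4 = 0.078

Let ψ = V/F and solve Σ zᵢ(Kᵢ−1)/(1+ψ(Kᵢ−1)) = 0.
Check two-phase: ΣzᵢKᵢ = 1.875 > 1 and Σzᵢ/Kᵢ = 1.192 > 1, so g(0) = 0.875 > 0 and g(1) = -0.192 < 0.
Newton iteration, ψ⁰ = 0.52:
  ψ = 0.520: g = 0.2943, g' = -0.780 → ψ = 0.897
  ψ = 0.897: g = -0.0426, g' = -1.217 → ψ = 0.862
  ψ = 0.862: g = -0.0020, g' = -1.107 → ψ = 0.860
Converged at ψ = 0.860.
Compositions from xᵢ = zᵢ/(1+ψ(Kᵢ−1)), yᵢ = Kᵢxᵢ:
  1: x = 0.110, y = 0.337
  2: x = 0.048, y = 0.136
  3: x = 0.169, y = 0.279
  4: x = 0.068, y = 0.078
  5: x = 0.605, y = 0.169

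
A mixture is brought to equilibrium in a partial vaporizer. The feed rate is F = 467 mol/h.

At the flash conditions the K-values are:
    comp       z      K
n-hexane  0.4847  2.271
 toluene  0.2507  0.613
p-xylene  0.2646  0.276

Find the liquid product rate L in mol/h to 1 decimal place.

L = 263.6 mol/h

Rachford–Rice: g(ψ) = Σ zᵢ(Kᵢ−1)/(1+ψ(Kᵢ−1)) = 0.
Feasibility: ΣzᵢKᵢ = 1.3275, Σzᵢ/Kᵢ = 1.5811 — both > 1, two phases present.
Newton–Raphson from ψ = 0.57:
  ψ = 0.5700: g = -0.09341, g' = -0.7272 → ψ = 0.4415
  ψ = 0.4415: g = -0.00400, g' = -0.6755 → ψ = 0.4356
Converged at ψ = 0.4356.
Then V = ψ·F = 0.4356·467 = 203.4 mol/h and L = F − V = 263.6 mol/h.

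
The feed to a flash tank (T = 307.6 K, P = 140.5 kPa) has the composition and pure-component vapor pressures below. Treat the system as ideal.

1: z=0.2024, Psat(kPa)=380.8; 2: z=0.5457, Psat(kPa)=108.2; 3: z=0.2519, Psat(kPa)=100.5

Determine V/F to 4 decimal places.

Raoult's law: Kᵢ = Pᵢˢᵃᵗ/P = Pᵢˢᵃᵗ/140.5.
  K_1 = 380.8/140.5 = 2.710320, K_2 = 108.2/140.5 = 0.770107, K_3 = 100.5/140.5 = 0.715302
Material balance + equilibrium reduce to Σ zᵢ(Kᵢ−1)/(1+V/F(Kᵢ−1)) = 0.
g(0) = ΣzᵢKᵢ − 1 = 0.1490 and g(1) = 1 − Σzᵢ/Kᵢ = -0.1354, so a root lies in (0, 1).
Newton iteration, V/F⁰ = 0.48:
  V/F = 0.4800: g = -0.03398, g' = -0.2424 → V/F = 0.3398
  V/F = 0.3398: g = 0.00345, g' = -0.2958 → V/F = 0.3515
  V/F = 0.3515: g = 0.00003, g' = -0.2903 → V/F = 0.3516
Converged at V/F = 0.3516.

V/F = 0.3516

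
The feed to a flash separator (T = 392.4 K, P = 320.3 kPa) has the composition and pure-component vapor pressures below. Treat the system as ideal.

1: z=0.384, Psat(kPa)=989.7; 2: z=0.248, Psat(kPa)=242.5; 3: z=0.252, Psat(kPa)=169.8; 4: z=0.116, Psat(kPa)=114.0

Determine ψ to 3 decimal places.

Raoult's law: Kᵢ = Pᵢˢᵃᵗ/P = Pᵢˢᵃᵗ/320.3.
  K_1 = 989.7/320.3 = 3.08992, K_2 = 242.5/320.3 = 0.75710, K_3 = 169.8/320.3 = 0.53013, K_4 = 114.0/320.3 = 0.35592
Iterate (Newton) starting at ψ = 0.5:
  ψ = 0.500: g = 0.0589, g' = -0.620 → ψ = 0.595
  ψ = 0.595: g = 0.0018, g' = -0.587 → ψ = 0.598
Converged at ψ = 0.598.

ψ = 0.598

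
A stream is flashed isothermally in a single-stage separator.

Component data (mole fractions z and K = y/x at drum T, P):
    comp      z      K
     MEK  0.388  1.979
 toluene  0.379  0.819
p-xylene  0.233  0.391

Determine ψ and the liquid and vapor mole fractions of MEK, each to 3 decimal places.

Material balance + equilibrium reduce to Σ zᵢ(Kᵢ−1)/(1+ψ(Kᵢ−1)) = 0.
g(0) = ΣzᵢKᵢ − 1 = 0.169 and g(1) = 1 − Σzᵢ/Kᵢ = -0.255, so a root lies in (0, 1).
Newton–Raphson from ψ = 0.5:
  ψ = 0.500: g = -0.0244, g' = -0.361 → ψ = 0.432
Converged at ψ = 0.432.
Compositions from xᵢ = zᵢ/(1+ψ(Kᵢ−1)), yᵢ = Kᵢxᵢ:
  MEK: x = 0.273, y = 0.540
  toluene: x = 0.411, y = 0.337
  p-xylene: x = 0.316, y = 0.124

ψ = 0.432, x_MEK = 0.273, y_MEK = 0.540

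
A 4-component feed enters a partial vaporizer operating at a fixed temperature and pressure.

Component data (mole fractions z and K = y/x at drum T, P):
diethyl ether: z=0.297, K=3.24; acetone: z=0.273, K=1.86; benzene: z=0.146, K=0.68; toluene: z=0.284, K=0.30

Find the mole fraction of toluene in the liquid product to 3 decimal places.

x_toluene = 0.519

Newton iteration, V/F⁰ = 0.51:
  V/F = 0.510: g = 0.1087, g' = -0.780 → V/F = 0.649
  V/F = 0.649: g = -0.0018, g' = -0.822 → V/F = 0.647
Converged at V/F = 0.647.
Compositions from xᵢ = zᵢ/(1+V/F(Kᵢ−1)), yᵢ = Kᵢxᵢ:
  diethyl ether: x = 0.121, y = 0.393
  acetone: x = 0.175, y = 0.326
  benzene: x = 0.184, y = 0.125
  toluene: x = 0.519, y = 0.156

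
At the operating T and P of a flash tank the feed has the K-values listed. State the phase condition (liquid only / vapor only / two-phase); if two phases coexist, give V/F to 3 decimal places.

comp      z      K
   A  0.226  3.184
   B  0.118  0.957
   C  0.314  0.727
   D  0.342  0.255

ΣzᵢKᵢ = 1.148; Σzᵢ/Kᵢ = 1.967.
Both exceed 1, so a two-phase solution exists.
Rachford–Rice: g(ψ) = Σ zᵢ(Kᵢ−1)/(1+ψ(Kᵢ−1)) = 0.
Iterate (Newton) starting at ψ = 0.5:
  ψ = 0.500: g = -0.2746, g' = -0.760 → ψ = 0.139
Converged at ψ = 0.139.

two-phase, V/F = 0.139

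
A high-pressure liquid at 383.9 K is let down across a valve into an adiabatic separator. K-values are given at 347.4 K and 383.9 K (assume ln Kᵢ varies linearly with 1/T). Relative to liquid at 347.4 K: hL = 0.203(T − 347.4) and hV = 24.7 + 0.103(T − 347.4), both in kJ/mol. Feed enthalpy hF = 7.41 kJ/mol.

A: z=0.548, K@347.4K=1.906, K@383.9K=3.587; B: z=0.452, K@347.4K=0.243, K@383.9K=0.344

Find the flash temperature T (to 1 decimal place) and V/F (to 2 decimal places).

T = 350.1 K, V/F = 0.28

Adiabatic flash: solve Rachford–Rice at each trial T, then check hF = ψ·hV(T) + (1−ψ)·hL(T).
  T = 347.4 K: K = (1.906, 0.243), RR gives ψ = 0.225, H_out = 5.558 kJ/mol
  T = 383.9 K: K = (3.587, 0.344), RR gives ψ = 0.661, H_out = 21.316 kJ/mol
  T = 365.6 K: K = (2.654, 0.292), RR gives ψ = 0.500, H_out = 15.139 kJ/mol
  T = 356.5 K: K = (2.259, 0.267), RR gives ψ = 0.388, H_out = 11.084 kJ/mol
  T = 351.9 K: K = (2.075, 0.255), RR gives ψ = 0.315, H_out = 8.548 kJ/mol
  T = 349.6 K: K = (1.987, 0.249), RR gives ψ = 0.272, H_out = 7.096 kJ/mol
Linear interpolation between T = 349.6 (H_out = 7.096) and T = 351.9 (H_out = 8.548) on hF = 7.41 gives T ≈ 350.1 K, at which ψ = 0.28.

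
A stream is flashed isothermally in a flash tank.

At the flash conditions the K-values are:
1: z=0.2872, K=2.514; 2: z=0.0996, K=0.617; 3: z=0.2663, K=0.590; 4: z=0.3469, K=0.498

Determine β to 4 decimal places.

β = 0.1654

Newton–Raphson from β = 0.51:
  β = 0.5100: g = -0.17416, g' = -0.4617 → β = 0.1328
  β = 0.1328: g = 0.01980, g' = -0.6230 → β = 0.1646
  β = 0.1646: g = 0.00047, g' = -0.5939 → β = 0.1654
Converged at β = 0.1654.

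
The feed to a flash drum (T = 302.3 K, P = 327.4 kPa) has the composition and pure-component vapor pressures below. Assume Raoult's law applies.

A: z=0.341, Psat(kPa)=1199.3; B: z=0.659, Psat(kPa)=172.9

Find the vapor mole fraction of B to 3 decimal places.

y_B = 0.449

Raoult's law: Kᵢ = Pᵢˢᵃᵗ/P = Pᵢˢᵃᵗ/327.4.
  K_A = 1199.3/327.4 = 3.66310, K_B = 172.9/327.4 = 0.52810
Iterate (Newton) starting at ψ = 0.5:
  ψ = 0.500: g = -0.0175, g' = -0.696 → ψ = 0.475
Converged at ψ = 0.475.
Compositions from xᵢ = zᵢ/(1+ψ(Kᵢ−1)), yᵢ = Kᵢxᵢ:
  A: x = 0.151, y = 0.551
  B: x = 0.849, y = 0.449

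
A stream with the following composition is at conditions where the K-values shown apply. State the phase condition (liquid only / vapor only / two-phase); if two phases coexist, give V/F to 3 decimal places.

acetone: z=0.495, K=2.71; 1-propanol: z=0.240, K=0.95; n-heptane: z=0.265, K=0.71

vapor only

ΣzᵢKᵢ = 1.758; Σzᵢ/Kᵢ = 0.809.
Since Σzᵢ/Kᵢ < 1 the mixture is above its dew point — single vapor phase.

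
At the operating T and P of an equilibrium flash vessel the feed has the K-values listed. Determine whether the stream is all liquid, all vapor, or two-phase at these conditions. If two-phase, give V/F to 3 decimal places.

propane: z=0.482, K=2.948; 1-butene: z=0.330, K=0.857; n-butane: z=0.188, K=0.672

all vapor

ΣzᵢKᵢ = 1.830; Σzᵢ/Kᵢ = 0.828.
Since Σzᵢ/Kᵢ < 1 the mixture is above its dew point — single vapor phase.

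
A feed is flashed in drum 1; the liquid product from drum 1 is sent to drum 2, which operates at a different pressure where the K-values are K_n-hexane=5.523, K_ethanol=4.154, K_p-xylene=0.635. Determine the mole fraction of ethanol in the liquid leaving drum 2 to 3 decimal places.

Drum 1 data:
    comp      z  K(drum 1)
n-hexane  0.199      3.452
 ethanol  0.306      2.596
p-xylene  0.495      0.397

Drum 1:
Newton–Raphson from ψ₁ = 0.41:
  ψ₁ = 0.410: g = 0.1420, g' = -0.900 → ψ₁ = 0.568
  ψ₁ = 0.568: g = 0.0063, g' = -0.840 → ψ₁ = 0.575
Converged at ψ₁ = 0.575.
Drum-1 compositions:
  n-hexane: x = 0.083, y = 0.285
  ethanol: x = 0.160, y = 0.414
  p-xylene: x = 0.758, y = 0.301
Drum-2 feed = drum-1 liquid: z₂ = (0.0826, 0.1595, 0.7579).
Drum 2:
Material balance + equilibrium reduce to Σ zᵢ(Kᵢ−1)/(1+ψ₂(Kᵢ−1)) = 0.
Check two-phase: ΣzᵢKᵢ = 1.600 > 1 and Σzᵢ/Kᵢ = 1.247 > 1, so g(0) = 0.600 > 0 and g(1) = -0.247 < 0.
Newton iteration, ψ₂⁰ = 0.5:
  ψ₂ = 0.500: g = -0.0287, g' = -0.549 → ψ₂ = 0.448
  ψ₂ = 0.448: g = 0.0013, g' = -0.602 → ψ₂ = 0.450
Converged at ψ₂ = 0.450.
  n-hexane: x = 0.027, y = 0.150
  ethanol: x = 0.066, y = 0.274
  p-xylene: x = 0.907, y = 0.576

x_ethanol (drum 2) = 0.066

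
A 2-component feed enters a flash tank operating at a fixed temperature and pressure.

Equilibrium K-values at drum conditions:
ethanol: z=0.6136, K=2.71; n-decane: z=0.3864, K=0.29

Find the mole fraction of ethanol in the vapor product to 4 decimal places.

Rachford–Rice: g(ψ) = Σ zᵢ(Kᵢ−1)/(1+ψ(Kᵢ−1)) = 0.
g(0) = ΣzᵢKᵢ − 1 = 0.7749 and g(1) = 1 − Σzᵢ/Kᵢ = -0.5588, so a root lies in (0, 1).
Binary case is linear: z₁(K₁−1)(1+ψ(K₂−1)) + z₂(K₂−1)(1+ψ(K₁−1)) = 0
⇒ ψ = [z₁(K₁−1)+z₂(K₂−1)] / [−(K₁−1)(K₂−1)] = 0.77491/1.21410 = 0.6383
Compositions from xᵢ = zᵢ/(1+ψ(Kᵢ−1)), yᵢ = Kᵢxᵢ:
  ethanol: x = 0.2934, y = 0.7951
  n-decane: x = 0.7066, y = 0.2049

y_ethanol = 0.7951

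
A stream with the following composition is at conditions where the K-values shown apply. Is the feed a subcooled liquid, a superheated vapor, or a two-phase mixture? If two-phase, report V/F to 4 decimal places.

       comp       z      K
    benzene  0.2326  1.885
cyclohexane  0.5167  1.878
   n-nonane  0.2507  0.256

ΣzᵢKᵢ = 1.4730; Σzᵢ/Kᵢ = 1.3778.
Both exceed 1, so a two-phase solution exists.
Iterate (Newton) starting at ψ = 0.5:
  ψ = 0.5000: g = 0.16096, g' = -0.6318 → ψ = 0.7548
  ψ = 0.7548: g = -0.02915, g' = -0.9314 → ψ = 0.7235
  ψ = 0.7235: g = -0.00103, g' = -0.8676 → ψ = 0.7223
Converged at ψ = 0.7223.

two-phase, V/F = 0.7223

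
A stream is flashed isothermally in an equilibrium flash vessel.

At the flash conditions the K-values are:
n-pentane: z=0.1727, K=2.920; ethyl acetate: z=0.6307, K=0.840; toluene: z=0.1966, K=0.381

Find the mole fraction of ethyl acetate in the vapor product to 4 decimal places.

Rachford–Rice: g(ψ) = Σ zᵢ(Kᵢ−1)/(1+ψ(Kᵢ−1)) = 0.
Feasibility: ΣzᵢKᵢ = 1.1090, Σzᵢ/Kᵢ = 1.3260 — both > 1, two phases present.
Newton iteration, ψ⁰ = 0.5:
  ψ = 0.5000: g = -0.11675, g' = -0.3428 → ψ = 0.1594
  ψ = 0.1594: g = 0.01531, g' = -0.4830 → ψ = 0.1911
  ψ = 0.1911: g = 0.00046, g' = -0.4548 → ψ = 0.1921
Converged at ψ = 0.1921.
Compositions from xᵢ = zᵢ/(1+ψ(Kᵢ−1)), yᵢ = Kᵢxᵢ:
  n-pentane: x = 0.1262, y = 0.3684
  ethyl acetate: x = 0.6507, y = 0.5466
  toluene: x = 0.2231, y = 0.0850

y_ethyl acetate = 0.5466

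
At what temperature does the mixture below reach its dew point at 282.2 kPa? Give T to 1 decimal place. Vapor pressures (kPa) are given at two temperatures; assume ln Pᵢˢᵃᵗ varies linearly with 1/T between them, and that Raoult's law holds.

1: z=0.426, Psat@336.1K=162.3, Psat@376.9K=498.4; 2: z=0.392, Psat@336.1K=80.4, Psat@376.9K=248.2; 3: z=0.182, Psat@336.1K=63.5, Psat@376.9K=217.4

Dew-point temperature: Σzᵢ·P/Pᵢˢᵃᵗ(T) = 1. Interpolate ln Pᵢˢᵃᵗ = aᵢ + bᵢ/T.
  T = 336.1 K: ΣzᵢP/Pᵢˢᵃᵗ = 2.9254
  T = 376.9 K: ΣzᵢP/Pᵢˢᵃᵗ = 0.9232
  T = 356.5 K: ΣzᵢP/Pᵢˢᵃᵗ = 1.5896
  T = 366.7 K: ΣzᵢP/Pᵢˢᵃᵗ = 1.2022
  T = 371.8 K: ΣzᵢP/Pᵢˢᵃᵗ = 1.0515
  T = 374.4 K: ΣzᵢP/Pᵢˢᵃᵗ = 0.9836
Interpolating between 371.8 K and 374.4 K gives T ≈ 373.8 K.

T = 373.8 K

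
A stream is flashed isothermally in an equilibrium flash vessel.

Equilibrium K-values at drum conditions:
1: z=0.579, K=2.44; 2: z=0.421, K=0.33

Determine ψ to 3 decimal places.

Let ψ = V/F and solve Σ zᵢ(Kᵢ−1)/(1+ψ(Kᵢ−1)) = 0.
Check two-phase: ΣzᵢKᵢ = 1.552 > 1 and Σzᵢ/Kᵢ = 1.513 > 1, so g(0) = 0.552 > 0 and g(1) = -0.513 < 0.
Iterate (Newton) starting at ψ = 0.5:
  ψ = 0.500: g = 0.0606, g' = -0.833 → ψ = 0.573
  ψ = 0.573: g = -0.0008, g' = -0.858 → ψ = 0.572
Converged at ψ = 0.572.

ψ = 0.572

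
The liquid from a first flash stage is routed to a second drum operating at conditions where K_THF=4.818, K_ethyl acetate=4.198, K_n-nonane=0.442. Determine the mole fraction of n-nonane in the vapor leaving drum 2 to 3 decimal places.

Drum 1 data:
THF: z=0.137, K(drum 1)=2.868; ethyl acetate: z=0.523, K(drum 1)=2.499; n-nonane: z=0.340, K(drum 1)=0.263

Drum 1:
Rachford–Rice: g(ψ₁) = Σ zᵢ(Kᵢ−1)/(1+ψ₁(Kᵢ−1)) = 0.
g(0) = ΣzᵢKᵢ − 1 = 0.789 and g(1) = 1 − Σzᵢ/Kᵢ = -0.550, so a root lies in (0, 1).
Iterate (Newton) starting at ψ₁ = 0.5:
  ψ₁ = 0.500: g = 0.1836, g' = -0.975 → ψ₁ = 0.688
  ψ₁ = 0.688: g = -0.0108, g' = -1.137 → ψ₁ = 0.679
Converged at ψ₁ = 0.679.
Drum-1 compositions:
  THF: x = 0.060, y = 0.173
  ethyl acetate: x = 0.259, y = 0.648
  n-nonane: x = 0.680, y = 0.179
Drum-2 feed = drum-1 liquid: z₂ = (0.0604, 0.2592, 0.6804).
Drum 2:
Rachford–Rice: g(ψ₂) = Σ zᵢ(Kᵢ−1)/(1+ψ₂(Kᵢ−1)) = 0.
g(0) = ΣzᵢKᵢ − 1 = 0.680 and g(1) = 1 − Σzᵢ/Kᵢ = -0.614, so a root lies in (0, 1).
Newton iteration, ψ₂⁰ = 0.5:
  ψ₂ = 0.500: g = -0.1283, g' = -0.904 → ψ₂ = 0.358
  ψ₂ = 0.358: g = 0.0094, g' = -1.064 → ψ₂ = 0.367
Converged at ψ₂ = 0.367.
  THF: x = 0.025, y = 0.121
  ethyl acetate: x = 0.119, y = 0.501
  n-nonane: x = 0.856, y = 0.378

y_n-nonane (drum 2) = 0.378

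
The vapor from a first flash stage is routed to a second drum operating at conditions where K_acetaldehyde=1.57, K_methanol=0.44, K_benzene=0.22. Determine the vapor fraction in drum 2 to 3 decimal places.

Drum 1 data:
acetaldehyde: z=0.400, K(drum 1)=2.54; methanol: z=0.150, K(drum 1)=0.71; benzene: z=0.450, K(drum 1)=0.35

Drum 1:
Newton–Raphson from ψ₁ = 0.5:
  ψ₁ = 0.500: g = -0.1362, g' = -0.737 → ψ₁ = 0.315
  ψ₁ = 0.315: g = -0.0011, g' = -0.746 → ψ₁ = 0.314
Converged at ψ₁ = 0.314.
Drum-1 compositions:
  acetaldehyde: x = 0.270, y = 0.685
  methanol: x = 0.165, y = 0.117
  benzene: x = 0.565, y = 0.198
Drum-2 feed = drum-1 vapor: z₂ = (0.6850, 0.1172, 0.1979).
Drum 2:
Rachford–Rice: g(ψ₂) = Σ zᵢ(Kᵢ−1)/(1+ψ₂(Kᵢ−1)) = 0.
g(0) = ΣzᵢKᵢ − 1 = 0.171 and g(1) = 1 − Σzᵢ/Kᵢ = -0.602, so a root lies in (0, 1).
Newton–Raphson from ψ₂ = 0.5:
  ψ₂ = 0.500: g = -0.0403, g' = -0.529 → ψ₂ = 0.424
  ψ₂ = 0.424: g = -0.0021, g' = -0.476 → ψ₂ = 0.419
Converged at ψ₂ = 0.419.
  acetaldehyde: x = 0.553, y = 0.868
  methanol: x = 0.153, y = 0.067
  benzene: x = 0.294, y = 0.065

V/F (drum 2) = 0.419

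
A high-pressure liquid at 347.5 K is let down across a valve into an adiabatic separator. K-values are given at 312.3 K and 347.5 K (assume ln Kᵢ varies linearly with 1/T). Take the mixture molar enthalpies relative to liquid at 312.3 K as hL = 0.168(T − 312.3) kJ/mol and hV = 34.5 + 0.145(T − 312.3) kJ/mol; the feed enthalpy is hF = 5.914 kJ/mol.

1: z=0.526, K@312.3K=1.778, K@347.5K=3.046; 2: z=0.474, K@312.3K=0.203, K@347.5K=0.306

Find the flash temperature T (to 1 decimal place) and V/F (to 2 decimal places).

T = 316.7 K, V/F = 0.15

Adiabatic flash: solve Rachford–Rice at each trial T, then check hF = ψ·hV(T) + (1−ψ)·hL(T).
  T = 312.3 K: K = (1.778, 0.203), RR gives ψ = 0.051, H_out = 1.750 kJ/mol
  T = 347.5 K: K = (3.046, 0.306), RR gives ψ = 0.526, H_out = 23.643 kJ/mol
  T = 329.9 K: K = (2.361, 0.252), RR gives ψ = 0.355, H_out = 15.056 kJ/mol
  T = 321.1 K: K = (2.057, 0.227), RR gives ψ = 0.232, H_out = 9.428 kJ/mol
  T = 316.7 K: K = (1.914, 0.215), RR gives ψ = 0.151, H_out = 5.947 kJ/mol
  T = 314.5 K: K = (1.845, 0.209), RR gives ψ = 0.104, H_out = 3.957 kJ/mol
Linear interpolation between T = 314.5 (H_out = 3.957) and T = 316.7 (H_out = 5.947) on hF = 5.914 gives T ≈ 316.7 K, at which ψ = 0.15.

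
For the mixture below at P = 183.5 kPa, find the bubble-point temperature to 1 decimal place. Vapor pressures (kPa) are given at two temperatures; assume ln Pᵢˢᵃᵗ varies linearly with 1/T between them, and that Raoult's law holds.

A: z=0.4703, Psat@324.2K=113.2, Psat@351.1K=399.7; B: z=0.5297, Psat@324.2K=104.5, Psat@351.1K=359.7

Bubble-point temperature: ΣzᵢPᵢˢᵃᵗ(T) = P. Interpolate ln Pᵢˢᵃᵗ = aᵢ + bᵢ/T.
  T = 324.2 K: ΣzᵢPᵢˢᵃᵗ = 108.59 kPa
  T = 351.1 K: ΣzᵢPᵢˢᵃᵗ = 378.51 kPa
  T = 337.6 K: ΣzᵢPᵢˢᵃᵗ = 207.36 kPa
  T = 330.9 K: ΣzᵢPᵢˢᵃᵗ = 151.04 kPa
  T = 334.2 K: ΣzᵢPᵢˢᵃᵗ = 176.84 kPa
  T = 335.9 K: ΣzᵢPᵢˢᵃᵗ = 191.57 kPa
Interpolating between 334.2 K and 335.9 K gives T ≈ 335.0 K.

T = 335.0 K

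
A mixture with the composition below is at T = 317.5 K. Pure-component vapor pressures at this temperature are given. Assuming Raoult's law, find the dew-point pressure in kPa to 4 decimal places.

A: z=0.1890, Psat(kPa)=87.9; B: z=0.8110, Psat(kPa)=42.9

At the dew point ψ → 1, so Σzᵢ/Kᵢ = 1 with Kᵢ = Pᵢˢᵃᵗ/P ⇒ 1/P = Σzᵢ/Pᵢˢᵃᵗ.
1/P = 0.1890/87.9 + 0.8110/42.9 = 0.0210546 ⇒ P = 47.4956 kPa

Pdew = 47.4956 kPa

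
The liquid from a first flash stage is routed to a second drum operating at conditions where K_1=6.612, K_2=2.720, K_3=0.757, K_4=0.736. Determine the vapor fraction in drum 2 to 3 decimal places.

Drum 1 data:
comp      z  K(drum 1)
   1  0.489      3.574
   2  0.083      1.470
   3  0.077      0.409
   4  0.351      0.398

Drum 1:
Newton–Raphson from ψ₁ = 0.44:
  ψ₁ = 0.440: g = 0.2736, g' = -1.009 → ψ₁ = 0.711
  ψ₁ = 0.711: g = 0.0260, g' = -0.884 → ψ₁ = 0.741
  ψ₁ = 0.741: g = -0.0001, g' = -0.893 → ψ₁ = 0.740
Converged at ψ₁ = 0.740.
Drum-1 compositions:
  1: x = 0.168, y = 0.601
  2: x = 0.062, y = 0.091
  3: x = 0.137, y = 0.056
  4: x = 0.633, y = 0.252
Drum-2 feed = drum-1 liquid: z₂ = (0.1683, 0.0616, 0.1369, 0.6332).
Drum 2:
Material balance + equilibrium reduce to Σ zᵢ(Kᵢ−1)/(1+ψ₂(Kᵢ−1)) = 0.
Feasibility: ΣzᵢKᵢ = 1.850, Σzᵢ/Kᵢ = 1.089 — both > 1, two phases present.
Newton iteration, ψ₂⁰ = 0.5:
  ψ₂ = 0.500: g = 0.0746, g' = -0.488 → ψ₂ = 0.653
  ψ₂ = 0.653: g = 0.0108, g' = -0.360 → ψ₂ = 0.683
  ψ₂ = 0.683: g = 0.0003, g' = -0.343 → ψ₂ = 0.684
Converged at ψ₂ = 0.684.
  1: x = 0.035, y = 0.230
  2: x = 0.028, y = 0.077
  3: x = 0.164, y = 0.124
  4: x = 0.773, y = 0.569

V/F (drum 2) = 0.684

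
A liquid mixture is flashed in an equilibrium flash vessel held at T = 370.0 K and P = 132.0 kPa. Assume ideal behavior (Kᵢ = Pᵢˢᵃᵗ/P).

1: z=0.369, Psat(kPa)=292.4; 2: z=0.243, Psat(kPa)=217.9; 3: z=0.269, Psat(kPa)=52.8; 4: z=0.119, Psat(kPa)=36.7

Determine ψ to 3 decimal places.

ψ = 0.553

Raoult's law: Kᵢ = Pᵢˢᵃᵗ/P = Pᵢˢᵃᵗ/132.0.
  K_1 = 292.4/132.0 = 2.21515, K_2 = 217.9/132.0 = 1.65076, K_3 = 52.8/132.0 = 0.40000, K_4 = 36.7/132.0 = 0.27803
Newton–Raphson from ψ = 0.5:
  ψ = 0.500: g = 0.0332, g' = -0.619 → ψ = 0.554
  ψ = 0.554: g = -0.0005, g' = -0.640 → ψ = 0.553
Converged at ψ = 0.553.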